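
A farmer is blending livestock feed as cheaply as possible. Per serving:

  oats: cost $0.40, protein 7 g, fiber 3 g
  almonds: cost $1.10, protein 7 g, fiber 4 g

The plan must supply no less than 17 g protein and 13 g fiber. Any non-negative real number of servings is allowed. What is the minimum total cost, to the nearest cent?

oats only: max(17/7, 13/3) = 4.333 servings → $1.73.
almonds only: max(17/7, 13/4) = 3.25 servings → $3.58.
oats + almonds: intersection lies outside the first quadrant.
The minimum over all feasible corners is $1.73.

$1.73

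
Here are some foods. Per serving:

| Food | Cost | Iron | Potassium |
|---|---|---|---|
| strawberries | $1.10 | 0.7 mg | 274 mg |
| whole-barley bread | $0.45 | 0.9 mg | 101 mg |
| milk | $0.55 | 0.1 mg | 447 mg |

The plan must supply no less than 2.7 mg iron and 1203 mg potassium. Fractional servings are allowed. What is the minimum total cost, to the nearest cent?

$2.38

Check every corner: each single food scaled to meet both minima, and each pair solved so both constraints bind.
strawberries only: max(2.7/0.7, 1203/274) = 4.391 servings → $4.83.
whole-barley bread only: max(2.7/0.9, 1203/101) = 11.91 servings → $5.36.
milk only: max(2.7/0.1, 1203/447) = 27 servings → $14.85.
strawberries + whole-barley bread with both targets exact would need a negative amount; discard.
strawberries + milk with both tight: 3.806 servings and 0.3583 servings → $4.38.
whole-barley bread + milk with both tight: 2.771 servings and 2.065 servings → $2.38.
The minimum over all feasible corners is $2.38.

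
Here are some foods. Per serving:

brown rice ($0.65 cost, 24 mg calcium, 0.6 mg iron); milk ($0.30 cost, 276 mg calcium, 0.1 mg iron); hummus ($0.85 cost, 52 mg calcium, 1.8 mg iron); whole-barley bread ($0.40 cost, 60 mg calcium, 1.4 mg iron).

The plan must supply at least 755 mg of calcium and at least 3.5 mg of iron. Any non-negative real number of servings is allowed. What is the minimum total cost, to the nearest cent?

Minimising a linear cost over {calcium ≥ 755, iron ≥ 3.5, servings ≥ 0} — the optimum is at a vertex, using one or two foods.
brown rice only: max(755/24, 3.5/0.6) = 31.46 servings → $20.45.
milk only: max(755/276, 3.5/0.1) = 35 servings → $10.50.
hummus only: max(755/52, 3.5/1.8) = 14.52 servings → $12.34.
whole-barley bread only: max(755/60, 3.5/1.4) = 12.58 servings → $5.03.
brown rice + milk with both tight: 5.456 servings and 2.261 servings → $4.23.
brown rice + hummus: the both-tight solution has a negative serving — not a feasible corner.
brown rice + whole-barley bread: the both-tight solution has a negative serving — not a feasible corner.
milk + hummus with both tight: 2.394 servings and 1.811 servings → $2.26.
milk + whole-barley bread with both tight: 2.227 servings and 2.341 servings → $1.60.
hummus + whole-barley bread with both targets exact would need a negative amount; discard.
The minimum over all feasible corners is $1.60.

$1.60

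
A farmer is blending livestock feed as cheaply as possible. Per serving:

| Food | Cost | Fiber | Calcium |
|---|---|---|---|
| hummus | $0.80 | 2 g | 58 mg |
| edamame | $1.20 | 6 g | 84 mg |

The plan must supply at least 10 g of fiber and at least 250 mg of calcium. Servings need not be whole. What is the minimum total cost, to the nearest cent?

hummus only: max(10/2, 250/58) = 5 servings → $4.00.
edamame only: max(10/6, 250/84) = 2.976 servings → $3.57.
hummus + edamame with both tight: 3.667 servings and 0.4444 servings → $3.47.
Cheapest feasible corner: $3.47.

$3.47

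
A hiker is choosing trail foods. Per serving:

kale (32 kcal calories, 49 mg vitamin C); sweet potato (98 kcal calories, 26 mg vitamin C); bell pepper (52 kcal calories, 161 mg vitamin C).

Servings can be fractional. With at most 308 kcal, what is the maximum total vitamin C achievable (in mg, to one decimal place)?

953.6 mg

Vitamin C per kcal: bell pepper 3.096, kale 1.531, sweet potato 0.2653.
With no serving limits, spend the whole calories allowance on bell pepper: 308 kcal / 52 kcal × 161 mg = 953.6 mg.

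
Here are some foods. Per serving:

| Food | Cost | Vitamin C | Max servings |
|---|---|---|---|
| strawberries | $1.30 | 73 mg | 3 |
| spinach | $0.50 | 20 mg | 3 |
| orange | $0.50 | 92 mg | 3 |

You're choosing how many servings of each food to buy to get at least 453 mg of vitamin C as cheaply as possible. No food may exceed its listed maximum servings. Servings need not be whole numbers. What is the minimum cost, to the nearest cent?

$4.65

Cost per mg of vitamin C: orange $0.0054, strawberries $0.0178, spinach $0.0250.
Take 3 servings of orange: +276.0 mg vitamin C for $1.50 (total $1.50, still need 177.0 mg).
Take 2.425 servings of strawberries: +177.0 mg vitamin C for $3.15 (total $4.65, still need 0.0 mg).
Filling from the cheapest source first is optimal under one linear minimum: $4.65.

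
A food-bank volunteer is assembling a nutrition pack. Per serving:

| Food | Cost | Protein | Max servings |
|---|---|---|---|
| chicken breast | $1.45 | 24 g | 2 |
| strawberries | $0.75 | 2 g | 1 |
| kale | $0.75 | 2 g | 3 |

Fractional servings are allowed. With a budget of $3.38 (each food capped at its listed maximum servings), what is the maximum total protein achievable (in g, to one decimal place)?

49.3 g

Protein per dollar: chicken breast 16.55, strawberries 2.667, kale 2.667.
Take 2 servings of chicken breast: spends $2.90, +48.0 g protein (running total 48.0 g).
Take 0.64 servings of strawberries: spends $0.48, +1.3 g protein (running total 49.3 g).
Greedy by best ratio exhausts the cost allowance optimally: 49.3 g.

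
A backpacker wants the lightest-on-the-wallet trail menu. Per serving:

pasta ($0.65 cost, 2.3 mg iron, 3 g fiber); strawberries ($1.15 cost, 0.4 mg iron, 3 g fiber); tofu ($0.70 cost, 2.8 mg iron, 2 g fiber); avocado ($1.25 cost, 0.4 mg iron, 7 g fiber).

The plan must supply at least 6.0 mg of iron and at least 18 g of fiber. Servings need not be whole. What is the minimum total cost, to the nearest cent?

pasta only: max(6.0/2.3, 18/3) = 6 servings → $3.90.
strawberries only: max(6.0/0.4, 18/3) = 15 servings → $17.25.
tofu only: max(6.0/2.8, 18/2) = 9 servings → $6.30.
avocado only: max(6.0/0.4, 18/7) = 15 servings → $18.75.
pasta + strawberries with both tight: 1.895 servings and 4.105 servings → $5.95.
pasta + tofu: the both-tight solution has a negative serving — not a feasible corner.
pasta + avocado with both tight: 2.336 servings and 1.57 servings → $3.48.
strawberries + tofu with both tight: 5.053 servings and 1.421 servings → $6.81.
strawberries + avocado: the both-tight solution has a negative serving — not a feasible corner.
tofu + avocado with both tight: 1.851 servings and 2.043 servings → $3.85.
Cheapest feasible corner: $3.48.

$3.48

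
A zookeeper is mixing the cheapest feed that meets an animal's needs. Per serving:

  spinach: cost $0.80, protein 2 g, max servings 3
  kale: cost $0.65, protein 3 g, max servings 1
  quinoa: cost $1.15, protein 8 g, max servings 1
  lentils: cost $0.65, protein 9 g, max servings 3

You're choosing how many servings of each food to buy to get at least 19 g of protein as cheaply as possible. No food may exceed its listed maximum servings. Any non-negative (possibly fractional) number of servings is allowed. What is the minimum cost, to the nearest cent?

$1.37

Cost per g of protein: lentils $0.0722, quinoa $0.1437, kale $0.2167, spinach $0.4000.
Take 2.111 servings of lentils: +19.0 g protein for $1.37 (total $1.37, still need 0.0 g).
Filling from the cheapest source first is optimal under one linear minimum: $1.37.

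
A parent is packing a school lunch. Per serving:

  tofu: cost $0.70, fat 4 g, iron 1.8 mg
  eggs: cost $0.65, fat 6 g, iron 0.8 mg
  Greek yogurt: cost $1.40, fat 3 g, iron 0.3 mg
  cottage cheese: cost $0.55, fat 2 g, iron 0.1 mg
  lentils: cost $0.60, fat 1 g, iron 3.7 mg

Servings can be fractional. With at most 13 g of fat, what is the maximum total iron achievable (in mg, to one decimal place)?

48.1 mg

Iron per g fat: lentils 3.7, tofu 0.45, eggs 0.1333, Greek yogurt 0.1, cottage cheese 0.05.
With no serving limits, spend the whole fat allowance on lentils: 13 g / 1 g × 3.7 mg = 48.1 mg.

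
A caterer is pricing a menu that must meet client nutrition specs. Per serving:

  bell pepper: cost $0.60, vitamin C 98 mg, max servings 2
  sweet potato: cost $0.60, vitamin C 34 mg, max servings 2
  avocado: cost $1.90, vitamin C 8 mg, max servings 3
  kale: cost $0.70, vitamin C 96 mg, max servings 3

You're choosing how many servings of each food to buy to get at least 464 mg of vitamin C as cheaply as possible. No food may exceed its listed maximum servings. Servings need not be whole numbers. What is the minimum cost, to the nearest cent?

$3.15

Cost per mg of vitamin C: bell pepper $0.0061, kale $0.0073, sweet potato $0.0176, avocado $0.2375.
Take 2 servings of bell pepper: +196.0 mg vitamin C for $1.20 (total $1.20, still need 268.0 mg).
Take 2.792 servings of kale: +268.0 mg vitamin C for $1.95 (total $3.15, still need 0.0 mg).
Greedy by cheapest-per-mg is optimal for a single linear constraint, so the minimum cost is $3.15.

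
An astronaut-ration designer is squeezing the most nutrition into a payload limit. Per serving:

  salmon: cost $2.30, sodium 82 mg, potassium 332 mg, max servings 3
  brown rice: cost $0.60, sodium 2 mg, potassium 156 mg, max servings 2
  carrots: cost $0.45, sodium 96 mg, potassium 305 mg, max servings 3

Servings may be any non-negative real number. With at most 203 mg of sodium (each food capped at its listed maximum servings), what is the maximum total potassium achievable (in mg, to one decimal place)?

1117.7 mg

Potassium per mg sodium: brown rice 78, salmon 4.049, carrots 3.177.
Take 2 servings of brown rice: uses 4 mg sodium, +312.0 mg potassium (running total 312.0 mg).
Take 2.427 servings of salmon: uses 199 mg sodium, +805.7 mg potassium (running total 1117.7 mg).
Filling greedily by potassium-per-mg sodium is optimal for one linear limit, giving 1117.7 mg.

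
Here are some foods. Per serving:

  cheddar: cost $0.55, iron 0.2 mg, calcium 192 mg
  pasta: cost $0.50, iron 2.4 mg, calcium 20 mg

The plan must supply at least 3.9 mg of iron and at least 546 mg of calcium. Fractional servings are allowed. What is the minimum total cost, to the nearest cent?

$2.18

At the optimum either one food covers both requirements or two foods hit both targets exactly; no other combination can be cheaper.
cheddar only: max(3.9/0.2, 546/192) = 19.5 servings → $10.72.
pasta only: max(3.9/2.4, 546/20) = 27.3 servings → $13.65.
cheddar + pasta with both tight: 2.698 servings and 1.4 servings → $2.18.
The minimum over all feasible corners is $2.18.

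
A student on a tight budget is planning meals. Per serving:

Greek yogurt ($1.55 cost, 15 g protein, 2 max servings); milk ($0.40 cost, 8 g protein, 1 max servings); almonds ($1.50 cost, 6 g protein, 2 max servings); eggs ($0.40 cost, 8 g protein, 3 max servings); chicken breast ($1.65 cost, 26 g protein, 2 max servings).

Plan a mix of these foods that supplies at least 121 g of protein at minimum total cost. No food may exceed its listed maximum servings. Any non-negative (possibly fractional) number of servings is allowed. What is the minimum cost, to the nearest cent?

$9.75

Cost per g of protein: milk $0.0500, eggs $0.0500, chicken breast $0.0635, Greek yogurt $0.1033, almonds $0.2500.
Take 1 serving of milk: +8.0 g protein for $0.40 (total $0.40, still need 113.0 g).
Take 3 servings of eggs: +24.0 g protein for $1.20 (total $1.60, still need 89.0 g).
Take 2 servings of chicken breast: +52.0 g protein for $3.30 (total $4.90, still need 37.0 g).
Take 2 servings of Greek yogurt: +30.0 g protein for $3.10 (total $8.00, still need 7.0 g).
Take 1.167 servings of almonds: +7.0 g protein for $1.75 (total $9.75, still need 0.0 g).
Filling from the cheapest source first is optimal under one linear minimum: $9.75.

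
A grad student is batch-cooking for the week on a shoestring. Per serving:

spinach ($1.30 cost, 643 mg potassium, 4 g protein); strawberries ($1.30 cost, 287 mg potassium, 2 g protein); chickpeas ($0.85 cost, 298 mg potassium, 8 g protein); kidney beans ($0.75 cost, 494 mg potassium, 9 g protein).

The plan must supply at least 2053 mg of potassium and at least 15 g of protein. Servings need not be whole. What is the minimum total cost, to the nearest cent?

Check every corner: each single food scaled to meet both minima, and each pair solved so both constraints bind.
spinach only: max(2053/643, 15/4) = 3.75 servings → $4.88.
strawberries only: max(2053/287, 15/2) = 7.5 servings → $9.75.
chickpeas only: max(2053/298, 15/8) = 6.889 servings → $5.86.
kidney beans only: max(2053/494, 15/9) = 4.156 servings → $3.12.
spinach + strawberries with both targets exact would need a negative amount; discard.
spinach + chickpeas with both tight: 3.025 servings and 0.3626 servings → $4.24.
spinach + kidney beans with both tight: 2.904 servings and 0.376 servings → $4.06.
strawberries + chickpeas with both tight: 7.032 servings and 0.1171 servings → $9.24.
strawberries + kidney beans with both tight: 6.939 servings and 0.1248 servings → $9.11.
chickpeas + kidney beans with both targets exact would need a negative amount; discard.
So the least-cost plan costs $3.12.

$3.12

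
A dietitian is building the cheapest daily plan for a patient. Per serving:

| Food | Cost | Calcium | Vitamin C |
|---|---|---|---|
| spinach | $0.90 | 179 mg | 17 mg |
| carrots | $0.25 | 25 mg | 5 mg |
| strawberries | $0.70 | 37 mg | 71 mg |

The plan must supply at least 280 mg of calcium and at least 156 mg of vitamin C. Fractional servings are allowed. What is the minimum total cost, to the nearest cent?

$2.39

Check every corner: each single food scaled to meet both minima, and each pair solved so both constraints bind.
spinach only: max(280/179, 156/17) = 9.176 servings → $8.26.
carrots only: max(280/25, 156/5) = 31.2 servings → $7.80.
strawberries only: max(280/37, 156/71) = 7.568 servings → $5.30.
spinach + carrots: intersection lies outside the first quadrant.
spinach + strawberries with both tight: 1.168 servings and 1.918 servings → $2.39.
carrots + strawberries with both tight: 8.873 servings and 1.572 servings → $3.32.
The minimum over all feasible corners is $2.39.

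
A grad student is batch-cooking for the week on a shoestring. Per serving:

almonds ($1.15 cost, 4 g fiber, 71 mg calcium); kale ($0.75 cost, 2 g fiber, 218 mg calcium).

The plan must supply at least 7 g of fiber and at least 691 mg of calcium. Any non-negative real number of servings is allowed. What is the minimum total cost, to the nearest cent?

$2.56

At the optimum either one food covers both requirements or two foods hit both targets exactly; no other combination can be cheaper.
almonds only: max(7/4, 691/71) = 9.732 servings → $11.19.
kale only: max(7/2, 691/218) = 3.5 servings → $2.62.
almonds + kale with both tight: 0.1973 servings and 3.105 servings → $2.56.
Cheapest feasible corner: $2.56.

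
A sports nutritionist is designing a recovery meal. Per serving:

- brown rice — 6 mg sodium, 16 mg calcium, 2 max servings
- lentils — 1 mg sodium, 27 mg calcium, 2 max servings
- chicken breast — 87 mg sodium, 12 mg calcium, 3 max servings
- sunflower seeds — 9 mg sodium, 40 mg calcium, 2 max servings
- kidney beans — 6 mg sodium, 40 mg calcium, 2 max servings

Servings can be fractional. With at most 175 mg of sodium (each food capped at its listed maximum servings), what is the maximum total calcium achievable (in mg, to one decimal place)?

264.1 mg

Calcium per mg sodium: lentils 27, kidney beans 6.667, sunflower seeds 4.444, brown rice 2.667, chicken breast 0.1379.
Take 2 servings of lentils: uses 2 mg sodium, +54.0 mg calcium (running total 54.0 mg).
Take 2 servings of kidney beans: uses 12 mg sodium, +80.0 mg calcium (running total 134.0 mg).
Take 2 servings of sunflower seeds: uses 18 mg sodium, +80.0 mg calcium (running total 214.0 mg).
Take 2 servings of brown rice: uses 12 mg sodium, +32.0 mg calcium (running total 246.0 mg).
Take 1.506 servings of chicken breast: uses 131 mg sodium, +18.1 mg calcium (running total 264.1 mg).
Filling greedily by calcium-per-mg sodium is optimal for one linear limit, giving 264.1 mg.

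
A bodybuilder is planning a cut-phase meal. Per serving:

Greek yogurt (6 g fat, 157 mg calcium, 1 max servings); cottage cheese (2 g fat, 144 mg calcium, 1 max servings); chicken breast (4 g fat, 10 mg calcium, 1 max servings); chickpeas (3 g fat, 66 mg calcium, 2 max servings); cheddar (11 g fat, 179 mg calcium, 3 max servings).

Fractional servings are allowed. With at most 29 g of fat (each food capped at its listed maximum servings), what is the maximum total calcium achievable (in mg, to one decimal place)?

Calcium per g fat: cottage cheese 72, Greek yogurt 26.17, chickpeas 22, cheddar 16.27, chicken breast 2.5.
Take 1 serving of cottage cheese: uses 2 g fat, +144.0 mg calcium (running total 144.0 mg).
Take 1 serving of Greek yogurt: uses 6 g fat, +157.0 mg calcium (running total 301.0 mg).
Take 2 servings of chickpeas: uses 6 g fat, +132.0 mg calcium (running total 433.0 mg).
Take 1.364 servings of cheddar: uses 15 g fat, +244.1 mg calcium (running total 677.1 mg).
Greedy by best ratio exhausts the fat allowance optimally: 677.1 mg.

677.1 mg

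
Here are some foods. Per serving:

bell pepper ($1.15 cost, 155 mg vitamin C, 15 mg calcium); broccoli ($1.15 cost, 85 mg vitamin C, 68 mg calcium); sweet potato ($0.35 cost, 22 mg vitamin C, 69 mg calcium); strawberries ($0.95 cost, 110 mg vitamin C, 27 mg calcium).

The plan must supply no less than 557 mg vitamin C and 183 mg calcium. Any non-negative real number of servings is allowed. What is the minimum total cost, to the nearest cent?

$4.49

For a min-cost LP with two ≥-constraints, a basic feasible solution has at most two positive variables.
bell pepper only: max(557/155, 183/15) = 12.2 servings → $14.03.
broccoli only: max(557/85, 183/68) = 6.553 servings → $7.54.
sweet potato only: max(557/22, 183/69) = 25.32 servings → $8.86.
strawberries only: max(557/110, 183/27) = 6.778 servings → $6.44.
bell pepper + broccoli with both tight: 2.409 servings and 2.16 servings → $5.25.
bell pepper + sweet potato with both tight: 3.32 servings and 1.931 servings → $4.49.
bell pepper + strawberries with both targets exact would need a negative amount; discard.
broccoli + sweet potato: intersection lies outside the first quadrant.
broccoli + strawberries with both tight: 0.9819 servings and 4.305 servings → $5.22.
sweet potato + strawberries with both tight: 0.7277 servings and 4.918 servings → $4.93.
Cheapest feasible corner: $4.49.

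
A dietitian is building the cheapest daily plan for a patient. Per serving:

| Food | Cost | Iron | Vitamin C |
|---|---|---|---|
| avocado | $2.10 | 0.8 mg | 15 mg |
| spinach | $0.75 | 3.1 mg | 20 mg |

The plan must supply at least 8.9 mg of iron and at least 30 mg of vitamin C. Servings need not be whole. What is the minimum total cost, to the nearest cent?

This is a tiny linear program; its minimum lies at a vertex of the feasible set. List the vertices and price them.
avocado only: max(8.9/0.8, 30/15) = 11.12 servings → $23.36.
spinach only: max(8.9/3.1, 30/20) = 2.871 servings → $2.15.
avocado + spinach: the both-tight solution has a negative serving — not a feasible corner.
Cheapest feasible corner: $2.15.

$2.15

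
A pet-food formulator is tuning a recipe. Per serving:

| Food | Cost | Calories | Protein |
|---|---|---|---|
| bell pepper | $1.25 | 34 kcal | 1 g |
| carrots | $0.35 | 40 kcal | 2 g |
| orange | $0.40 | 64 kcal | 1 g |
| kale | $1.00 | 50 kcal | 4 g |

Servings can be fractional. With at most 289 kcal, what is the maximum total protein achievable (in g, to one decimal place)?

23.1 g

Protein per kcal: kale 0.08, carrots 0.05, bell pepper 0.02941, orange 0.01562.
With no serving limits, spend the whole calories allowance on kale: 289 kcal / 50 kcal × 4 g = 23.1 g.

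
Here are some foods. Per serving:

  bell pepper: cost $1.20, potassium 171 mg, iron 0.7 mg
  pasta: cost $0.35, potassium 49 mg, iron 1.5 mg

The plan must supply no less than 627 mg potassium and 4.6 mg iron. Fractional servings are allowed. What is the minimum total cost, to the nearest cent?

With two linear requirements the optimum uses one or two foods; enumerate the corners.
bell pepper only: max(627/171, 4.6/0.7) = 6.571 servings → $7.89.
pasta only: max(627/49, 4.6/1.5) = 12.8 servings → $4.48.
bell pepper + pasta with both tight: 3.218 servings and 1.565 servings → $4.41.
So the least-cost plan costs $4.41.

$4.41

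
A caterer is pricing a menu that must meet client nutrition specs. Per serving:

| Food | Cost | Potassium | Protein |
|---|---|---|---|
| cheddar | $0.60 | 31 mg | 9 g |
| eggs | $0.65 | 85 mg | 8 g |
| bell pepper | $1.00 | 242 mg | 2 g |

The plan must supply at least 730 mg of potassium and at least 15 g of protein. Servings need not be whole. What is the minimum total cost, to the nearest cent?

Compare the cost at each extreme point of the feasible region.
cheddar only: max(730/31, 15/9) = 23.55 servings → $14.13.
eggs only: max(730/85, 15/8) = 8.588 servings → $5.58.
bell pepper only: max(730/242, 15/2) = 7.5 servings → $7.50.
cheddar + eggs with both targets exact would need a negative amount; discard.
cheddar + bell pepper with both tight: 1.026 servings and 2.885 servings → $3.50.
eggs + bell pepper with both tight: 1.229 servings and 2.585 servings → $3.38.
Cheapest feasible corner: $3.38.

$3.38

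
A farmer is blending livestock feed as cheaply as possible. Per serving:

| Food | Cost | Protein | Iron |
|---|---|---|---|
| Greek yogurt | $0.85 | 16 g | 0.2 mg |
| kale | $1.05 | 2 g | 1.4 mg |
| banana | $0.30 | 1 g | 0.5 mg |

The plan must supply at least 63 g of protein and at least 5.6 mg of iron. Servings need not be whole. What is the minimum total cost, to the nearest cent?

$5.78

This is a tiny linear program; its minimum lies at a vertex of the feasible set. List the vertices and price them.
Greek yogurt only: max(63/16, 5.6/0.2) = 28 servings → $23.80.
kale only: max(63/2, 5.6/1.4) = 31.5 servings → $33.08.
banana only: max(63/1, 5.6/0.5) = 63 servings → $18.90.
Greek yogurt + kale with both tight: 3.5 servings and 3.5 servings → $6.65.
Greek yogurt + banana with both tight: 3.321 servings and 9.872 servings → $5.78.
kale + banana: the both-tight solution has a negative serving — not a feasible corner.
So the least-cost plan costs $5.78.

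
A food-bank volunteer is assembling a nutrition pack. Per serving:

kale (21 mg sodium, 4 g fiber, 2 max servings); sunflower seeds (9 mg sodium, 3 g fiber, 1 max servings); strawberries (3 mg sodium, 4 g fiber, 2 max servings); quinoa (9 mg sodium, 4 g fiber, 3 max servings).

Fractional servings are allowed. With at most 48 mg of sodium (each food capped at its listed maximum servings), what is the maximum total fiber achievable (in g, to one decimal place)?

Fiber per mg sodium: strawberries 1.333, quinoa 0.4444, sunflower seeds 0.3333, kale 0.1905.
Take 2 servings of strawberries: uses 6 mg sodium, +8.0 g fiber (running total 8.0 g).
Take 3 servings of quinoa: uses 27 mg sodium, +12.0 g fiber (running total 20.0 g).
Take 1 serving of sunflower seeds: uses 9 mg sodium, +3.0 g fiber (running total 23.0 g).
Take 0.2857 servings of kale: uses 6 mg sodium, +1.1 g fiber (running total 24.1 g).
Greedy by best ratio exhausts the sodium allowance optimally: 24.1 g.

24.1 g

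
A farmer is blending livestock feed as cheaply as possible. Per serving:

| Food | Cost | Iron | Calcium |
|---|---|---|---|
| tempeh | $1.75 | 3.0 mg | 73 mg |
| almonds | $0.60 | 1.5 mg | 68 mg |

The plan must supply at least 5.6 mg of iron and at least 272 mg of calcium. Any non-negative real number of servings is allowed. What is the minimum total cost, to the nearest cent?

Minimising a linear cost over {iron ≥ 5.6, calcium ≥ 272, servings ≥ 0} — the optimum is at a vertex, using one or two foods.
tempeh only: max(5.6/3.0, 272/73) = 3.726 servings → $6.52.
almonds only: max(5.6/1.5, 272/68) = 4 servings → $2.40.
tempeh + almonds: the both-tight solution has a negative serving — not a feasible corner.
Cheapest feasible corner: $2.40.

$2.40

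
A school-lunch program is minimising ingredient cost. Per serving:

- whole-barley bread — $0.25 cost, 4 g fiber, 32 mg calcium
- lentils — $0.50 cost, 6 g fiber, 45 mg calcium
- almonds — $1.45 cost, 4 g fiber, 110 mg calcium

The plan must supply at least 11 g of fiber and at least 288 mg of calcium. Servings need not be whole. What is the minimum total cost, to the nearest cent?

$2.25

With two linear requirements the optimum uses one or two foods; enumerate the corners.
whole-barley bread only: max(11/4, 288/32) = 9 servings → $2.25.
lentils only: max(11/6, 288/45) = 6.4 servings → $3.20.
almonds only: max(11/4, 288/110) = 2.75 servings → $3.99.
whole-barley bread + lentils: the both-tight solution has a negative serving — not a feasible corner.
whole-barley bread + almonds with both tight: 0.1859 servings and 2.564 servings → $3.76.
lentils + almonds with both tight: 0.1208 servings and 2.569 servings → $3.79.
The minimum over all feasible corners is $2.25.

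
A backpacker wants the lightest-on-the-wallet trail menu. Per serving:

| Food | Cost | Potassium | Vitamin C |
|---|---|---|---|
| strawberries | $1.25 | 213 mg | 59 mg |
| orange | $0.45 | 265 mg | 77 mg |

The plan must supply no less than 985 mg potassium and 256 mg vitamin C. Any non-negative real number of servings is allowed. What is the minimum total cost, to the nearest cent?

This is a tiny linear program; its minimum lies at a vertex of the feasible set. List the vertices and price them.
strawberries only: max(985/213, 256/59) = 4.624 servings → $5.78.
orange only: max(985/265, 256/77) = 3.717 servings → $1.67.
strawberries + orange with both targets exact would need a negative amount; discard.
The minimum over all feasible corners is $1.67.

$1.67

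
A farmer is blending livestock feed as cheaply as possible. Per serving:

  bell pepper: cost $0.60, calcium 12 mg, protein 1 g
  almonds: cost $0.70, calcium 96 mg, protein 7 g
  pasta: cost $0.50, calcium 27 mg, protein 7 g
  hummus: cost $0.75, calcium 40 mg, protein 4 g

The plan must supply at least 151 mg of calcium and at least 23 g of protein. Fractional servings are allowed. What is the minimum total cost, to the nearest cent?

$1.82

bell pepper only: max(151/12, 23/1) = 23 servings → $13.80.
almonds only: max(151/96, 23/7) = 3.286 servings → $2.30.
pasta only: max(151/27, 23/7) = 5.593 servings → $2.80.
hummus only: max(151/40, 23/4) = 5.75 servings → $4.31.
bell pepper + almonds with both targets exact would need a negative amount; discard.
bell pepper + pasta with both tight: 7.649 servings and 2.193 servings → $5.69.
bell pepper + hummus with both targets exact would need a negative amount; discard.
almonds + pasta with both tight: 0.9027 servings and 2.383 servings → $1.82.
almonds + hummus: the both-tight solution has a negative serving — not a feasible corner.
pasta + hummus with both tight: 1.837 servings and 2.535 servings → $2.82.
So the least-cost plan costs $1.82.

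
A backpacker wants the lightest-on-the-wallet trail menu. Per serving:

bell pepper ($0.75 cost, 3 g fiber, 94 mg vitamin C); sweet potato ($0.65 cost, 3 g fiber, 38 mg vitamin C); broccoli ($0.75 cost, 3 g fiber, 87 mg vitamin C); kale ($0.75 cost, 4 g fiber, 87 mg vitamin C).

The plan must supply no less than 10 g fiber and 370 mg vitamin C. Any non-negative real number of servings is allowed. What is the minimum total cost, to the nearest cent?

The cheapest plan sits at a corner of the feasible region — with two constraints it uses at most two foods.
bell pepper only: max(10/3, 370/94) = 3.936 servings → $2.95.
sweet potato only: max(10/3, 370/38) = 9.737 servings → $6.33.
broccoli only: max(10/3, 370/87) = 4.253 servings → $3.19.
kale only: max(10/4, 370/87) = 4.253 servings → $3.19.
bell pepper + sweet potato: intersection lies outside the first quadrant.
bell pepper + broccoli with both targets exact would need a negative amount; discard.
bell pepper + kale with both targets exact would need a negative amount; discard.
sweet potato + broccoli: intersection lies outside the first quadrant.
sweet potato + kale: the both-tight solution has a negative serving — not a feasible corner.
broccoli + kale: the both-tight solution has a negative serving — not a feasible corner.
Cheapest feasible corner: $2.95.

$2.95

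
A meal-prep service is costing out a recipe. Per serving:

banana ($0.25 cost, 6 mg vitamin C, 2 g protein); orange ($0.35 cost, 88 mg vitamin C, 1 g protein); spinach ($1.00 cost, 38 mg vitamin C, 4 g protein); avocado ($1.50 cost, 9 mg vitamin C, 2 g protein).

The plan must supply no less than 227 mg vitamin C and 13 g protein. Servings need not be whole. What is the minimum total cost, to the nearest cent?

Two binding constraints pin down two serving amounts, so the optimal mix uses at most two foods. The candidates are each food alone (scaled to the tighter of vitamin C/protein) and each pair with both constraints tight.
banana only: max(227/6, 13/2) = 37.83 servings → $9.46.
orange only: max(227/88, 13/1) = 13 servings → $4.55.
spinach only: max(227/38, 13/4) = 5.974 servings → $5.97.
avocado only: max(227/9, 13/2) = 25.22 servings → $37.83.
banana + orange with both tight: 5.394 servings and 2.212 servings → $2.12.
banana + spinach: the both-tight solution has a negative serving — not a feasible corner.
banana + avocado: the both-tight solution has a negative serving — not a feasible corner.
orange + spinach with both tight: 1.318 servings and 2.92 servings → $3.38.
orange + avocado with both tight: 2.018 servings and 5.491 servings → $8.94.
spinach + avocado: intersection lies outside the first quadrant.
The minimum over all feasible corners is $2.12.

$2.12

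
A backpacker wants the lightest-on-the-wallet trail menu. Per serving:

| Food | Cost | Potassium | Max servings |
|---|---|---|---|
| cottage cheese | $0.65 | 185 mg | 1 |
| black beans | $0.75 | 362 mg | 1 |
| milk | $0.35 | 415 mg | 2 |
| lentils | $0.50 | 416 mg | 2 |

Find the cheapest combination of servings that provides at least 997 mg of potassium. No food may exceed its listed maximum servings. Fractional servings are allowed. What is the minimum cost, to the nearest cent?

$0.90

Cost per mg of potassium: milk $0.0008, lentils $0.0012, black beans $0.0021, cottage cheese $0.0035.
Take 2 servings of milk: +830.0 mg potassium for $0.70 (total $0.70, still need 167.0 mg).
Take 0.4014 servings of lentils: +167.0 mg potassium for $0.20 (total $0.90, still need 0.0 mg).
Greedy by cheapest-per-mg is optimal for a single linear constraint, so the minimum cost is $0.90.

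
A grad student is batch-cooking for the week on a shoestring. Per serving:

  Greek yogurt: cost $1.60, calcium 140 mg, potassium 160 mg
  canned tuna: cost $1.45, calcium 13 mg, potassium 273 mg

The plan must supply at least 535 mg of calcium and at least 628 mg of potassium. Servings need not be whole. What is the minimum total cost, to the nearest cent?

An LP optimum is at a vertex; with two nutrient constraints at most two foods are used. Check each candidate.
Greek yogurt only: max(535/140, 628/160) = 3.925 servings → $6.28.
canned tuna only: max(535/13, 628/273) = 41.15 servings → $59.67.
Greek yogurt + canned tuna with both tight: 3.815 servings and 0.06419 servings → $6.20.
The minimum over all feasible corners is $6.20.

$6.20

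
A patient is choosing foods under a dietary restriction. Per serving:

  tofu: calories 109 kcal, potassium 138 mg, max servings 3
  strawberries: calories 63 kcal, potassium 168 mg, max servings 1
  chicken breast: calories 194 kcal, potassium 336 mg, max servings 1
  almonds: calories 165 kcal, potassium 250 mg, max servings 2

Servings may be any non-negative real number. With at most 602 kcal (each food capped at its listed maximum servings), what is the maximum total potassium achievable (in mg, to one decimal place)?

1023.0 mg

Potassium per kcal: strawberries 2.667, chicken breast 1.732, almonds 1.515, tofu 1.266.
Take 1 serving of strawberries: uses 63 kcal, +168.0 mg potassium (running total 168.0 mg).
Take 1 serving of chicken breast: uses 194 kcal, +336.0 mg potassium (running total 504.0 mg).
Take 2 servings of almonds: uses 330 kcal, +500.0 mg potassium (running total 1004.0 mg).
Take 0.1376 servings of tofu: uses 15 kcal, +19.0 mg potassium (running total 1023.0 mg).
Greedy by best ratio exhausts the calories allowance optimally: 1023.0 mg.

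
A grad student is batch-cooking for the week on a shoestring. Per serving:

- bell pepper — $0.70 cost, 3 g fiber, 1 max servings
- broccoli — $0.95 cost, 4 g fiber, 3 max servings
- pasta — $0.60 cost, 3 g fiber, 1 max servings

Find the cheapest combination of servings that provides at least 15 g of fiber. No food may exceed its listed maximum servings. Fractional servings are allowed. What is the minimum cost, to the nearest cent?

Cost per g of fiber: pasta $0.2000, bell pepper $0.2333, broccoli $0.2375.
Take 1 serving of pasta: +3.0 g fiber for $0.60 (total $0.60, still need 12.0 g).
Take 1 serving of bell pepper: +3.0 g fiber for $0.70 (total $1.30, still need 9.0 g).
Take 2.25 servings of broccoli: +9.0 g fiber for $2.14 (total $3.44, still need 0.0 g).
Filling from the cheapest source first is optimal under one linear minimum: $3.44.

$3.44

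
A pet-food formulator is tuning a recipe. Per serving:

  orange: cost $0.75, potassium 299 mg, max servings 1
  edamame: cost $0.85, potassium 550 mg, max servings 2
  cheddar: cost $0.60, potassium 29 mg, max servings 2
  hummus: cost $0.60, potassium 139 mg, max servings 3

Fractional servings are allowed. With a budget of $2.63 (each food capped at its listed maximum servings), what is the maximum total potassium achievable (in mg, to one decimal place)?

Potassium per dollar: edamame 647.1, orange 398.7, hummus 231.7, cheddar 48.33.
Take 2 servings of edamame: spends $1.70, +1100.0 mg potassium (running total 1100.0 mg).
Take 1 serving of orange: spends $0.75, +299.0 mg potassium (running total 1399.0 mg).
Take 0.3 servings of hummus: spends $0.18, +41.7 mg potassium (running total 1440.7 mg).
Greedy by best ratio exhausts the cost allowance optimally: 1440.7 mg.

1440.7 mg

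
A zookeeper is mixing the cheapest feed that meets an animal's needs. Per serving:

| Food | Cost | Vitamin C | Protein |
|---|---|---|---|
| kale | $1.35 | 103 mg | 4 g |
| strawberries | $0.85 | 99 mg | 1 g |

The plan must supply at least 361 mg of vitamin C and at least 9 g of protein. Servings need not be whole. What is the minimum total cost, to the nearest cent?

$3.94

This is a tiny linear program; its minimum lies at a vertex of the feasible set. List the vertices and price them.
kale only: max(361/103, 9/4) = 3.505 servings → $4.73.
strawberries only: max(361/99, 9/1) = 9 servings → $7.65.
kale + strawberries with both tight: 1.809 servings and 1.765 servings → $3.94.
The minimum over all feasible corners is $3.94.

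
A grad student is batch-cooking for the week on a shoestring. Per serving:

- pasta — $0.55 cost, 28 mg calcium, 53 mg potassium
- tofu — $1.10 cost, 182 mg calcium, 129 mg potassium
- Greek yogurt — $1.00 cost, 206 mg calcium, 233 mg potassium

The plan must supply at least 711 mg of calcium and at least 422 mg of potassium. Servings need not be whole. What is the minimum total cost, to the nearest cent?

$3.45

Two binding constraints pin down two serving amounts, so the optimal mix uses at most two foods. The candidates are each food alone (scaled to the tighter of calcium/potassium) and each pair with both constraints tight.
pasta only: max(711/28, 422/53) = 25.39 servings → $13.97.
tofu only: max(711/182, 422/129) = 3.907 servings → $4.30.
Greek yogurt only: max(711/206, 422/233) = 3.451 servings → $3.45.
pasta + tofu with both targets exact would need a negative amount; discard.
pasta + Greek yogurt with both targets exact would need a negative amount; discard.
tofu + Greek yogurt with both targets exact would need a negative amount; discard.
So the least-cost plan costs $3.45.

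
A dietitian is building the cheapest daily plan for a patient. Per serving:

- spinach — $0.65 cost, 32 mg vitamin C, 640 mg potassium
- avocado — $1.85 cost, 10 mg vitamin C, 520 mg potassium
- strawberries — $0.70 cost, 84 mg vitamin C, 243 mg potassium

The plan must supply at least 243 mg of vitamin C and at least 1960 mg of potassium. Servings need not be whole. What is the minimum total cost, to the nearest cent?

With two linear requirements the optimum uses one or two foods; enumerate the corners.
spinach only: max(243/32, 1960/640) = 7.594 servings → $4.94.
avocado only: max(243/10, 1960/520) = 24.3 servings → $44.95.
strawberries only: max(243/84, 1960/243) = 8.066 servings → $5.65.
spinach + avocado with both targets exact would need a negative amount; discard.
spinach + strawberries with both tight: 2.296 servings and 2.018 servings → $2.91.
avocado + strawberries with both tight: 2.56 servings and 2.588 servings → $6.55.
Cheapest feasible corner: $2.91.

$2.91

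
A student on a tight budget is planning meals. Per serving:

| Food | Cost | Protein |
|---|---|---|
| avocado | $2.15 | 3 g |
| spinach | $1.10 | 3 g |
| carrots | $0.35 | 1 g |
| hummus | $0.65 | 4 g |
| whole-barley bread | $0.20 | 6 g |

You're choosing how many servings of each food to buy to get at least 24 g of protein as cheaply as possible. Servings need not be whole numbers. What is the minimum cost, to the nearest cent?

Cost per g of protein: whole-barley bread $0.0333, hummus $0.1625, carrots $0.3500, spinach $0.3667, avocado $0.7167.
With no serving limits, use only whole-barley bread: 24 g / 6 g = 4 servings × $0.20 = $0.80.

$0.80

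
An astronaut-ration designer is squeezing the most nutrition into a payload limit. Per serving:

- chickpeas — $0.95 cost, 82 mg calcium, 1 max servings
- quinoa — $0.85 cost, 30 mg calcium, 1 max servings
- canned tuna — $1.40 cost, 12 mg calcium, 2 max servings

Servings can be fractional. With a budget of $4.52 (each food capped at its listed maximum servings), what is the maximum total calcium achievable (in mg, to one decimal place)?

135.3 mg

Calcium per dollar: chickpeas 86.32, quinoa 35.29, canned tuna 8.571.
Take 1 serving of chickpeas: spends $0.95, +82.0 mg calcium (running total 82.0 mg).
Take 1 serving of quinoa: spends $0.85, +30.0 mg calcium (running total 112.0 mg).
Take 1.943 servings of canned tuna: spends $2.72, +23.3 mg calcium (running total 135.3 mg).
Greedy by best ratio exhausts the cost allowance optimally: 135.3 mg.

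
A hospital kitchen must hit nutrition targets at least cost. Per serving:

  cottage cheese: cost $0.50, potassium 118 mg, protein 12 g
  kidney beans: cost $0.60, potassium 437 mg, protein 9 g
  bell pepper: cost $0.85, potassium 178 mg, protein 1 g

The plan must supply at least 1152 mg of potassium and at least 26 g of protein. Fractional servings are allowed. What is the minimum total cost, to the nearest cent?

Compare the cost at each extreme point of the feasible region.
cottage cheese only: max(1152/118, 26/12) = 9.763 servings → $4.88.
kidney beans only: max(1152/437, 26/9) = 2.889 servings → $1.73.
bell pepper only: max(1152/178, 26/1) = 26 servings → $22.10.
cottage cheese + kidney beans with both tight: 0.2377 servings and 2.572 servings → $1.66.
cottage cheese + bell pepper with both tight: 1.722 servings and 5.33 servings → $5.39.
kidney beans + bell pepper with both targets exact would need a negative amount; discard.
So the least-cost plan costs $1.66.

$1.66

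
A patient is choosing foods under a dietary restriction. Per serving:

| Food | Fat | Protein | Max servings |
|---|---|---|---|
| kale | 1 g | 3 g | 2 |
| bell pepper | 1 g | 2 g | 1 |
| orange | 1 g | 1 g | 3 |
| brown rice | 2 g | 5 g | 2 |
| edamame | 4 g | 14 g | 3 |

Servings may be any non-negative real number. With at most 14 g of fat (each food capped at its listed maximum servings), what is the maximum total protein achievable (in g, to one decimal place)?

Protein per g fat: edamame 3.5, kale 3, brown rice 2.5, bell pepper 2, orange 1.
Take 3 servings of edamame: uses 12 g fat, +42.0 g protein (running total 42.0 g).
Take 2 servings of kale: uses 2 g fat, +6.0 g protein (running total 48.0 g).
Greedy by best ratio exhausts the fat allowance optimally: 48.0 g.

48.0 g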